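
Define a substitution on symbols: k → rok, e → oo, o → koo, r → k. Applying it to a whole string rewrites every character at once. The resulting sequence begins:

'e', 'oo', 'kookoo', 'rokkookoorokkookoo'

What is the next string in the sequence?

Rewriting the 18 symbols of rokkookoorokkookoo one by one yields k koo rok rok koo koo rok koo koo k koo rok rok koo koo rok koo koo; concatenated:

kkoorokrokkookoorokkookookkoorokrokkookoorokkookoo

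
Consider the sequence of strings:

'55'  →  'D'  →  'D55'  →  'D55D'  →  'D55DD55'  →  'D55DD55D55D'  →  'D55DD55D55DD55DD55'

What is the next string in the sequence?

D55DD55D55DD55DD55D55DD55D55D

This is a Fibonacci-style word recurrence s(k) = s(k−1)·s(k−2): e.g. D·55 = D55.
The next term joins D55DD55D55DD55DD55 and D55DD55D55D.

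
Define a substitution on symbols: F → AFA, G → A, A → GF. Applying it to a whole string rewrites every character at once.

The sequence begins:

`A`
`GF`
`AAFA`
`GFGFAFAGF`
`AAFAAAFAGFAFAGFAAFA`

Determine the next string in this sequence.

Applying the rule to each of the 19 symbols of AAFAAAFAGFAFAGFAAFA gives the pieces GF GF AFA GF GF GF AFA GF A AFA GF AFA GF A AFA GF GF AFA GF, which concatenate to the answer.

GFGFAFAGFGFGFAFAGFAAFAGFAFAGFAAFAGFGFAFAGF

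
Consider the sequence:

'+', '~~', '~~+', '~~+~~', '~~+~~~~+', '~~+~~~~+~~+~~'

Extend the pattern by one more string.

This is a Fibonacci-style word recurrence s(k) = s(k−1)·s(k−2): e.g. ~~·+ = ~~+.
So term 7 is ~~+~~~~+~~+~~·~~+~~~~+.

~~+~~~~+~~+~~~~+~~~~+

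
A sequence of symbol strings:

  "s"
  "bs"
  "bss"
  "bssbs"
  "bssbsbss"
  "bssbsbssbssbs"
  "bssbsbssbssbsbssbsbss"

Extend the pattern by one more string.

bssbsbssbssbsbssbsbssbssbsbssbssbs

Each term (from the third on) is the previous term followed by the one before it: term 3 = bs·s = bss.
The next term joins bssbsbssbssbsbssbsbss and bssbsbssbssbs.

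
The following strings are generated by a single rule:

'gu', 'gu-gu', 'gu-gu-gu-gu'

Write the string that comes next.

gu-gu-gu-gu-gu-gu-gu-gu

s(k+1) = s(k)·-·s(k) — each term doubles the last with '-' between the halves.
One more doubling of gu-gu-gu-gu gives the answer.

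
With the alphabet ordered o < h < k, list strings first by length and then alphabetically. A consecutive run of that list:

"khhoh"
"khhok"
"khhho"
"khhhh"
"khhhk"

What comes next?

khhko

Treat khhhk as a base-3 numeral over the given alphabet and add one, carrying through any trailing k's.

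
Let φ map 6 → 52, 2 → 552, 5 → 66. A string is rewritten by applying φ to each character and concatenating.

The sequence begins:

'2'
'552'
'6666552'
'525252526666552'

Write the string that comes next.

Rewriting the 15 symbols of 525252526666552 one by one yields 66 552 66 552 66 552 66 552 52 52 52 52 66 66 552; concatenated:

66552665526655266552525252526666552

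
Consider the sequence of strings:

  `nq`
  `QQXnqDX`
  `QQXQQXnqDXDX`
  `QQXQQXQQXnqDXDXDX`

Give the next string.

QQXQQXQQXQQXnqDXDXDXDX

Each term wraps the previous one in QQX on the left and DX on the right.
So the next term is QQX·QQXQQXQQXnqDXDXDX·DX.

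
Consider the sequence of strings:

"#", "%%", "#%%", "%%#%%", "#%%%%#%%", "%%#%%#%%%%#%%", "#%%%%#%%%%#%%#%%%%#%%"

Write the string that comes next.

%%#%%#%%%%#%%#%%%%#%%%%#%%#%%%%#%%

Each term (from the third on) is the two preceding terms concatenated in order: term 3 = #·%% = #%%.
So term 8 is %%#%%#%%%%#%%·#%%%%#%%%%#%%#%%%%#%%.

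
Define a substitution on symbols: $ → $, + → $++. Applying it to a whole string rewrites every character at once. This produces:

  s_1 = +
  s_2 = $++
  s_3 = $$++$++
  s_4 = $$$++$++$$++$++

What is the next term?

φ($$$++$++$$++$++) expands symbol-by-symbol to $ $ $ $++ $++ $ $++ $++ $ $ $++ $++ $ $++ $++; joining the 15 pieces gives the next term.

$$$$++$++$$++$++$$$++$++$$++$++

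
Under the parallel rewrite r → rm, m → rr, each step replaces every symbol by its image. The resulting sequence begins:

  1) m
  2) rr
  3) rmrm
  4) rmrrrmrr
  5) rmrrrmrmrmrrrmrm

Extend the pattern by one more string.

φ(rmrrrmrmrmrrrmrm) expands symbol-by-symbol to rm rr rm rm rm rr rm rr rm rr rm rm rm rr rm rr; joining the 16 pieces gives the next term.

rmrrrmrmrmrrrmrrrmrrrmrmrmrrrmrr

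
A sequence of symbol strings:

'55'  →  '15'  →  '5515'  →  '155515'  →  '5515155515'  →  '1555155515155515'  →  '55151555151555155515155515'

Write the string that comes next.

This is a Fibonacci-style word recurrence s(k) = s(k−2)·s(k−1): e.g. 55·15 = 5515.
The next term joins 1555155515155515 and 55151555151555155515155515.

155515551515551555151555151555155515155515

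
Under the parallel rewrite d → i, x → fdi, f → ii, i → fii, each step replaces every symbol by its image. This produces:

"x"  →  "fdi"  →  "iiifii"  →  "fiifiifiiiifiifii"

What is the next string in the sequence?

Applying the rule to each of the 17 symbols of fiifiifiiiifiifii gives the pieces ii fii fii ii fii fii ii fii fii fii fii ii fii fii ii fii fii, which concatenate to the answer.

iifiifiiiifiifiiiifiifiifiifiiiifiifiiiifiifii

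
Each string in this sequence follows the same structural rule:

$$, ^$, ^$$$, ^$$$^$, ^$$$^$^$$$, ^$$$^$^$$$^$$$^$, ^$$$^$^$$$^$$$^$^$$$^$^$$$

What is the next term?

This is a Fibonacci-style word recurrence s(k) = s(k−1)·s(k−2): e.g. ^$·$$ = ^$$$.
Continuing: ^$$$^$^$$$^$$$^$^$$$^$^$$$ · ^$$$^$^$$$^$$$^$ gives term 8.

^$$$^$^$$$^$$$^$^$$$^$^$$$^$$$^$^$$$^$$$^$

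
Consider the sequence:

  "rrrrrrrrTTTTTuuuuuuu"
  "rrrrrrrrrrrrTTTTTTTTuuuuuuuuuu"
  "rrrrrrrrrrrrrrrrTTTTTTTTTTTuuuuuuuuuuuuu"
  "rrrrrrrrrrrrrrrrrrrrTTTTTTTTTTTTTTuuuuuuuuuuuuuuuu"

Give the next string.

rrrrrrrrrrrrrrrrrrrrrrrrTTTTTTTTTTTTTTTTTuuuuuuuuuuuuuuuuuuu

Reading off run lengths: r runs 8, 12, 16, 20; T runs 5, 8, 11, 14; u runs 7, 10, 13, 16 — each is linear in n, where the shown terms are n = 2, 3, 4, 5.
At n = 6 the blocks have lengths 24, 17, 19.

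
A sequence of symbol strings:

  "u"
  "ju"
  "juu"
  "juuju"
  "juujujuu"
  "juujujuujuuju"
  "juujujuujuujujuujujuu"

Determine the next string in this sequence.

juujujuujuujujuujujuujuujujuujuuju

Each term (from the third on) is the previous term followed by the one before it: term 3 = ju·u = juu.
The next term joins juujujuujuujujuujujuu and juujujuujuuju.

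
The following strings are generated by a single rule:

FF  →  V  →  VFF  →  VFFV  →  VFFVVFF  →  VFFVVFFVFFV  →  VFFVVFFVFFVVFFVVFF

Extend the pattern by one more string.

From term 3 onward, concatenate the last term with the second-to-last: V·FF = VFF, VFF·V = VFFV, …
Continuing: VFFVVFFVFFVVFFVVFF · VFFVVFFVFFV gives term 8.

VFFVVFFVFFVVFFVVFFVFFVVFFVFFV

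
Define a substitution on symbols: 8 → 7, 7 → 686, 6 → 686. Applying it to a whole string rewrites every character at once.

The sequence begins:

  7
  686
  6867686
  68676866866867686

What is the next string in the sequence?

Replace each of the 17 characters of 68676866866867686 in place — 686 7 686 686 686 7 686 686 7 686 686 7 686 686 686 7 686 — and concatenate.

68676866866867686686768668676866866867686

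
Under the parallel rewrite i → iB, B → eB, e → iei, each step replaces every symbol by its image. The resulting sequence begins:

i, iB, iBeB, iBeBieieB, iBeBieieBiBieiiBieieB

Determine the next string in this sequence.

iBeBieieBiBieiiBieieBiBeBiBieiiBiBeBiBieiiBieieB

φ(iBeBieieBiBieiiBieieB) expands symbol-by-symbol to iB eB iei eB iB iei iB iei eB iB eB iB iei iB iB eB iB iei iB iei eB; joining the 21 pieces gives the next term.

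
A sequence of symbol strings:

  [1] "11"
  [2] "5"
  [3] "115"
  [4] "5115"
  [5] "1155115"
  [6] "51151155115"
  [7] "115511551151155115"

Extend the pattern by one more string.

51151155115115511551151155115

From term 3 onward, concatenate the second-to-last term with the last: 11·5 = 115, 5·115 = 5115, …
So term 8 is 51151155115·115511551151155115.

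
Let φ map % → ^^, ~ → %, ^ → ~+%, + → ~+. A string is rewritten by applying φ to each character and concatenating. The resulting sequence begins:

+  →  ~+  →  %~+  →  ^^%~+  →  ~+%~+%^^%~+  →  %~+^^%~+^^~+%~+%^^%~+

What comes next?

Replace each of the 21 characters of %~+^^%~+^^~+%~+%^^%~+ in place — ^^ % ~+ ~+% ~+% ^^ % ~+ ~+% ~+% % ~+ ^^ % ~+ ^^ ~+% ~+% ^^ % ~+ — and concatenate.

^^%~+~+%~+%^^%~+~+%~+%%~+^^%~+^^~+%~+%^^%~+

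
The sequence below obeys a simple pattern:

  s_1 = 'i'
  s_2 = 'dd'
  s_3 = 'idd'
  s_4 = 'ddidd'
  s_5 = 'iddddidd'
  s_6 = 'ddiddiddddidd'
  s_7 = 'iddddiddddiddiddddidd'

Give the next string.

From term 3 onward, concatenate the second-to-last term with the last: i·dd = idd, dd·idd = ddidd, …
The next term joins ddiddiddddidd and iddddiddddiddiddddidd.

ddiddiddddiddiddddiddddiddiddddidd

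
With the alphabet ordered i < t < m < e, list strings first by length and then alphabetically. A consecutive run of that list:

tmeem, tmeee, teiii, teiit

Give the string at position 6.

Advancing 2 positions from teiit through teiit → teiim reaches term 6.

teiie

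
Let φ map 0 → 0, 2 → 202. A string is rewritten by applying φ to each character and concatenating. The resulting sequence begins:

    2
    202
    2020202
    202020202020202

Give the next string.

2020202020202020202020202020202

Applying the rule to each of the 15 symbols of 202020202020202 gives the pieces 202 0 202 0 202 0 202 0 202 0 202 0 202 0 202, which concatenate to the answer.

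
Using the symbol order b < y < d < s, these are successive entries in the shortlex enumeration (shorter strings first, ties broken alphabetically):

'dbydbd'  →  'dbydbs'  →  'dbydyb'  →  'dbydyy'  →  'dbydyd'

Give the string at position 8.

dbyddy

Stepping forward 3 times from dbydyd: dbydyd → dbydys → dbyddb, then the target.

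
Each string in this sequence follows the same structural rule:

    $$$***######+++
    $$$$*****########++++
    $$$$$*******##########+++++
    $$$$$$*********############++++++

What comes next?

Term n consists of n+1 $'s, followed by 2n-1 *'s, followed by 2n+2 #'s, followed by n+1 +'s, where the shown terms are n = 2, 3, 4, 5.
At n = 6 the blocks have lengths 7, 11, 14, 7.

$$$$$$$***********##############+++++++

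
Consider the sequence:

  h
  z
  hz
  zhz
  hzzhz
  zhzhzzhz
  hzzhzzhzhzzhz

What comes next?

zhzhzzhzhzzhzzhzhzzhz

From term 3 onward, concatenate the second-to-last term with the last: h·z = hz, z·hz = zhz, …
So term 8 is zhzhzzhz·hzzhzzhzhzzhz.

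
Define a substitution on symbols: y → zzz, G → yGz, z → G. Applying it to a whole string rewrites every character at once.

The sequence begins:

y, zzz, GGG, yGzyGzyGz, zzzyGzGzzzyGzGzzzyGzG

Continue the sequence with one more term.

Rewriting the 21 symbols of zzzyGzGzzzyGzGzzzyGzG one by one yields G G G zzz yGz G yGz G G G zzz yGz G yGz G G G zzz yGz G yGz; concatenated:

GGGzzzyGzGyGzGGGzzzyGzGyGzGGGzzzyGzGyGz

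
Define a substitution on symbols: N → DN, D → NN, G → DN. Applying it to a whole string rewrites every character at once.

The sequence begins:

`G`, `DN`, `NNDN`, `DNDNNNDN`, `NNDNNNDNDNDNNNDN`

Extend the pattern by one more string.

DNDNNNDNDNDNNNDNNNDNNNDNDNDNNNDN

φ(NNDNNNDNDNDNNNDN) expands symbol-by-symbol to DN DN NN DN DN DN NN DN NN DN NN DN DN DN NN DN; joining the 16 pieces gives the next term.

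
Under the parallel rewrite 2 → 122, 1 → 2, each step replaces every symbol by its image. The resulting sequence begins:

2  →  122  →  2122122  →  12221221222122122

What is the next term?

φ(12221221222122122) expands symbol-by-symbol to 2 122 122 122 2 122 122 2 122 122 122 2 122 122 2 122 122; joining the 17 pieces gives the next term.

21221221222122122212212212221221222122122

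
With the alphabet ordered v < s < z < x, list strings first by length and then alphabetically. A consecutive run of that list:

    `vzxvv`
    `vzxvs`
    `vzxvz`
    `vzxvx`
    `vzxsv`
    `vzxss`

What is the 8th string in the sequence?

Stepping forward 2 times from vzxss: vzxss → vzxsz, then the target.

vzxsx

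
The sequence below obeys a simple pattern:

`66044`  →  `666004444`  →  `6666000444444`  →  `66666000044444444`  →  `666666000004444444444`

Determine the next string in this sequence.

6666666000000444444444444

The n-th term is n+1 6's then n 0's then 2n 4's (n = 1, 2, …).
For the next term, n = 6, so the run lengths are 7, 6, 12.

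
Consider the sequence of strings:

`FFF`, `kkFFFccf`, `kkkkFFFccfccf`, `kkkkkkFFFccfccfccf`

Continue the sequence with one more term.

kkkkkkkkFFFccfccfccfccf

Every step adds kk to the front and ccf to the end of the previous string.
So the next term is kk·kkkkkkFFFccfccfccf·ccf.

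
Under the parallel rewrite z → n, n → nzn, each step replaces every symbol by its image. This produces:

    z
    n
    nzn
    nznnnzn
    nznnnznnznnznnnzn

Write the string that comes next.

nznnnznnznnznnnznnznnnznnznnnznnznnznnnzn

φ(nznnnznnznnznnnzn) expands symbol-by-symbol to nzn n nzn nzn nzn n nzn nzn n nzn nzn n nzn nzn nzn n nzn; joining the 17 pieces gives the next term.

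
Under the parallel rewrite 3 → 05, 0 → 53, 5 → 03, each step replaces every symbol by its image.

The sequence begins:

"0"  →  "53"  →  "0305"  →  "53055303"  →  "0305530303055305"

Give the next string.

53055303030553055305530303055303

Applying the rule to each of the 16 symbols of 0305530303055305 gives the pieces 53 05 53 03 03 05 53 05 53 05 53 03 03 05 53 03, which concatenate to the answer.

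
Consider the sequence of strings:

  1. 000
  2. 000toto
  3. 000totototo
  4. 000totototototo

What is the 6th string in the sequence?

000totototototototototo

Each term is the previous one with toto appended.
From 000totototototo, 2 further steps: 000totototototo → 000totototototototo → (answer).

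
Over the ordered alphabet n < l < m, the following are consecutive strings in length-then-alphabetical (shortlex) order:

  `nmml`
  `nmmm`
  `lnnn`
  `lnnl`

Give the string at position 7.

lnll

Continuing the enumeration 3 steps past lnnl: lnnl → lnnm → lnln → (answer).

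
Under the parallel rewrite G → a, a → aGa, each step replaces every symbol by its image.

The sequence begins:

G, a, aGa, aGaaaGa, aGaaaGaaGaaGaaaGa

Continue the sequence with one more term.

aGaaaGaaGaaGaaaGaaGaaaGaaGaaaGaaGaaGaaaGa

φ(aGaaaGaaGaaGaaaGa) expands symbol-by-symbol to aGa a aGa aGa aGa a aGa aGa a aGa aGa a aGa aGa aGa a aGa; joining the 17 pieces gives the next term.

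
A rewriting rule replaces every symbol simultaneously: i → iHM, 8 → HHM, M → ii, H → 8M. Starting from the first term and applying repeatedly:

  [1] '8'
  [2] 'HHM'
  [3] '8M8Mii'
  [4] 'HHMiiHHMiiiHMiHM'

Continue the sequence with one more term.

Replace each of the 16 characters of HHMiiHHMiiiHMiHM in place — 8M 8M ii iHM iHM 8M 8M ii iHM iHM iHM 8M ii iHM 8M ii — and concatenate.

8M8MiiiHMiHM8M8MiiiHMiHMiHM8MiiiHM8Mii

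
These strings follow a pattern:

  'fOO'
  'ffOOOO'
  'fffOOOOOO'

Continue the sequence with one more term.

ffffOOOOOOOO

Term n consists of n f's, followed by 2n O's (n = 1, 2, …).
For the next term, n = 4, so the run lengths are 4, 8.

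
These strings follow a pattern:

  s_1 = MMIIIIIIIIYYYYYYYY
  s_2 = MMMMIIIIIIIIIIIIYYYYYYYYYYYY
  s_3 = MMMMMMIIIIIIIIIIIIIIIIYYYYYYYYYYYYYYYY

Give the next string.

Each string has the form M^{2n-2} I^{4n} Y^{4n}, where the shown terms are n = 2, 3, 4.
For the next term, n = 5, so the run lengths are 8, 20, 20.

MMMMMMMMIIIIIIIIIIIIIIIIIIIIYYYYYYYYYYYYYYYYYYYY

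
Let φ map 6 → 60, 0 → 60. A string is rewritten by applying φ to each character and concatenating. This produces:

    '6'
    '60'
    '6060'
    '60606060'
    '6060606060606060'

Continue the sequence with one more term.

φ(6060606060606060) expands symbol-by-symbol to 60 60 60 60 60 60 60 60 60 60 60 60 60 60 60 60; joining the 16 pieces gives the next term.

60606060606060606060606060606060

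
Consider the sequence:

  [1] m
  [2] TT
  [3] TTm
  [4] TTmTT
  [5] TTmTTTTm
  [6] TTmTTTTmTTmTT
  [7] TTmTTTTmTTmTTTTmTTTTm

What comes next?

TTmTTTTmTTmTTTTmTTTTmTTmTTTTmTTmTT

Each term (from the third on) is the previous term followed by the one before it: term 3 = TT·m = TTm.
The next term joins TTmTTTTmTTmTTTTmTTTTm and TTmTTTTmTTmTT.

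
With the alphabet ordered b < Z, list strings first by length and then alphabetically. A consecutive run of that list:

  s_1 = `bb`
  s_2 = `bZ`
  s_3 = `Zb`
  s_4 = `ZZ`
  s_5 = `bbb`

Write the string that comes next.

bbZ

Find the rightmost character of bbb below Z, bump it to the next letter, and reset everything to its right to b.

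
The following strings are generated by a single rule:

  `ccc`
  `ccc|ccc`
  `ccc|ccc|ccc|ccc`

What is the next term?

Every step duplicates the string with '|' between the halves.
So the next term is two copies of ccc|ccc|ccc|ccc with '|' between the halves.

ccc|ccc|ccc|ccc|ccc|ccc|ccc|ccc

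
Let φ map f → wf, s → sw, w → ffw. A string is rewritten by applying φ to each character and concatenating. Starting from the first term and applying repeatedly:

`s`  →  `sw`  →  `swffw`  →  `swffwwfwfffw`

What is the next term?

swffwwfwfffwffwwfffwwfwfwfffw

Apply φ to swffwwfwfffw symbol by symbol: s→sw, w→ffw, f→wf, f→wf, w→ffw, w→ffw, f→wf, w→ffw, f→wf, f→wf, f→wf, w→ffw; joined: sw ffw wf wf ffw ffw wf ffw wf wf wf ffw.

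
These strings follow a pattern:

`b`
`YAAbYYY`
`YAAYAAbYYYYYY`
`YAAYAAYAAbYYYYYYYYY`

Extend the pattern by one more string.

s(k+1) = YAA·s(k)·YYY, so each term gains YAA as a prefix and YYY as a suffix.
So the next term is YAA·YAAYAAYAAbYYYYYYYYY·YYY.

YAAYAAYAAYAAbYYYYYYYYYYYY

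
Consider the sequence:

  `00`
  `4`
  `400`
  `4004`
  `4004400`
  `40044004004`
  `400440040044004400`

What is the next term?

This is a Fibonacci-style word recurrence s(k) = s(k−1)·s(k−2): e.g. 4·00 = 400.
Continuing: 400440040044004400 · 40044004004 gives term 8.

40044004004400440040044004004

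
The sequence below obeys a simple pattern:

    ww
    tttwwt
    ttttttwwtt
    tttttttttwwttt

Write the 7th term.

Every step adds ttt to the front and t to the end of the previous string.
From tttttttttwwttt, 3 further steps: tttttttttwwttt → ttttttttttttwwtttt → tttttttttttttttwwttttt → (answer).

ttttttttttttttttttwwtttttt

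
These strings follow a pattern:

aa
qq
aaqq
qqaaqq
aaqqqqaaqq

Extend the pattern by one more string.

qqaaqqaaqqqqaaqq

This is a Fibonacci-style word recurrence s(k) = s(k−2)·s(k−1): e.g. aa·qq = aaqq.
The next term joins qqaaqq and aaqqqqaaqq.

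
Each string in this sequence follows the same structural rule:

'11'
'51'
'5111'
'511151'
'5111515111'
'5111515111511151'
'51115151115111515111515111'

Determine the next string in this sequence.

511151511151115151115151115111515111511151

Each term (from the third on) is the previous term followed by the one before it: term 3 = 51·11 = 5111.
Continuing: 51115151115111515111515111 · 5111515111511151 gives term 8.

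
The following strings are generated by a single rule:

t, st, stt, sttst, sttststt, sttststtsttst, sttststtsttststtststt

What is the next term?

sttststtsttststtststtsttststtsttst

From term 3 onward, concatenate the last term with the second-to-last: st·t = stt, stt·st = sttst, …
The next term joins sttststtsttststtststt and sttststtsttst.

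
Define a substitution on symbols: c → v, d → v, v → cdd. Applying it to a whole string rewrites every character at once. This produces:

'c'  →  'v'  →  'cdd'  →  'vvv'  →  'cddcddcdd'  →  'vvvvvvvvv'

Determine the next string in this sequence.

cddcddcddcddcddcddcddcddcdd

Rewriting each symbol of vvvvvvvvv: v→cdd, v→cdd, v→cdd, v→cdd, v→cdd, v→cdd, v→cdd, v→cdd, v→cdd, which concatenates to cdd cdd cdd cdd cdd cdd cdd cdd cdd.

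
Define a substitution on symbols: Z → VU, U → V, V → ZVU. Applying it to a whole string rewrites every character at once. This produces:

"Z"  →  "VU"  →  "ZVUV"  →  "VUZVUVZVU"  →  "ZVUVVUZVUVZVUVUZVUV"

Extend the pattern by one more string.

Rewriting the 19 symbols of ZVUVVUZVUVZVUVUZVUV one by one yields VU ZVU V ZVU ZVU V VU ZVU V ZVU VU ZVU V ZVU V VU ZVU V ZVU; concatenated:

VUZVUVZVUZVUVVUZVUVZVUVUZVUVZVUVVUZVUVZVU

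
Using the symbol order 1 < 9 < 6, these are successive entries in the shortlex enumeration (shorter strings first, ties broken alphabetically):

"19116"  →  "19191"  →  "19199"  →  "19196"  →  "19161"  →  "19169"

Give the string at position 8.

Advancing 2 positions from 19169 through 19169 → 19166 reaches term 8.

19911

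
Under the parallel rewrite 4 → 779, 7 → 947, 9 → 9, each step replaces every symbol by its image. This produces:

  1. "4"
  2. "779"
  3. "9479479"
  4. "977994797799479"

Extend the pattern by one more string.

9947947997799479947947997799479

φ(977994797799479) expands symbol-by-symbol to 9 947 947 9 9 779 947 9 947 947 9 9 779 947 9; joining the 15 pieces gives the next term.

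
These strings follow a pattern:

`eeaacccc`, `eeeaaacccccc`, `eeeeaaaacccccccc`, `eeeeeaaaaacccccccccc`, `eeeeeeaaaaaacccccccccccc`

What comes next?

Term n consists of n e's, followed by n a's, followed by 2n c's, where the shown terms are n = 2, 3, 4, 5, 6.
For the next term, n = 7, so the run lengths are 7, 7, 14.

eeeeeeeaaaaaaacccccccccccccc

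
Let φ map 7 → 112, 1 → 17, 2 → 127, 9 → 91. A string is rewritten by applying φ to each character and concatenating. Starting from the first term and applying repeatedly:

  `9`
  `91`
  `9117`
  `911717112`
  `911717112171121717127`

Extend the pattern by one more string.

911717112171121717127171121717127171121711217127112

Replace each of the 21 characters of 911717112171121717127 in place — 91 17 17 112 17 112 17 17 127 17 112 17 17 127 17 112 17 112 17 127 112 — and concatenate.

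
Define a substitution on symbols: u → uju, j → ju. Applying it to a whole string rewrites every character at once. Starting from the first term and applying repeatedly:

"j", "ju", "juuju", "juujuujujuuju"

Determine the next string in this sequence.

Rewriting the 13 symbols of juujuujujuuju one by one yields ju uju uju ju uju uju ju uju ju uju uju ju uju; concatenated:

juujuujujuujuujujuujujuujuujujuuju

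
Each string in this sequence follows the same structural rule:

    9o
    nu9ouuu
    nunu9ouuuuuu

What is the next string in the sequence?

Each term wraps the previous one in nu on the left and uuu on the right.
Applying this once more to nunu9ouuuuuu:

nununu9ouuuuuuuuu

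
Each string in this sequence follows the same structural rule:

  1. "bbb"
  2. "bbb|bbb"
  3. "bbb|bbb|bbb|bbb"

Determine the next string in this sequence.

Each string is two copies of the previous one joined by '|'.
So the next term is two copies of bbb|bbb|bbb|bbb with '|' between the halves.

bbb|bbb|bbb|bbb|bbb|bbb|bbb|bbb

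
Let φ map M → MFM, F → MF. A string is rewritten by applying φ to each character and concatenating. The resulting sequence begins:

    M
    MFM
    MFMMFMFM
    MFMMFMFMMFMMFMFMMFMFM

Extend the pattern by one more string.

MFMMFMFMMFMMFMFMMFMFMMFMMFMFMMFMMFMFMMFMFMMFMMFMFMMFMFM

φ(MFMMFMFMMFMMFMFMMFMFM) expands symbol-by-symbol to MFM MF MFM MFM MF MFM MF MFM MFM MF MFM MFM MF MFM MF MFM MFM MF MFM MF MFM; joining the 21 pieces gives the next term.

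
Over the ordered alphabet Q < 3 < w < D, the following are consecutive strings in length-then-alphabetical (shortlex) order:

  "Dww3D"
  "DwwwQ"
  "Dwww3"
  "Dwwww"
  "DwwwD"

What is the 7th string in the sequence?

Advancing 2 positions from DwwwD through DwwwD → DwwDQ reaches term 7.

DwwD3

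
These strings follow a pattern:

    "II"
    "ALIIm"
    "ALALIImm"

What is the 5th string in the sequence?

ALALALALIImmmm

Every step adds AL to the front and m to the end of the previous string.
From ALALIImm, 2 further steps: ALALIImm → ALALALIImmm → (answer).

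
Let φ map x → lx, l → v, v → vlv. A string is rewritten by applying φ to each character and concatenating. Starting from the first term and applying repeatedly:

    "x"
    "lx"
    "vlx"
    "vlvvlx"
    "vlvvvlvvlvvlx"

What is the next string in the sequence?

vlvvvlvvlvvlvvvlvvlvvvlvvlvvlx

φ(vlvvvlvvlvvlx) expands symbol-by-symbol to vlv v vlv vlv vlv v vlv vlv v vlv vlv v lx; joining the 13 pieces gives the next term.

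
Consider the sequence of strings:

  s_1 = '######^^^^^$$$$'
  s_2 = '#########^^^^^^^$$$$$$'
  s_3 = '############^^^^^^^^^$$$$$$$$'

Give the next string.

###############^^^^^^^^^^^$$$$$$$$$$

Term n consists of 3n #'s, followed by 2n+1 ^'s, followed by 2n $'s, where the shown terms are n = 2, 3, 4.
For the next term, n = 5, so the run lengths are 15, 11, 10.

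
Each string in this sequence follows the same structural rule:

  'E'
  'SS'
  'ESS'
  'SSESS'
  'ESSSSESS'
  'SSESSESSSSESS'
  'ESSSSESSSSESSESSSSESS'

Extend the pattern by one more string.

SSESSESSSSESSESSSSESSSSESSESSSSESS

From term 3 onward, concatenate the second-to-last term with the last: E·SS = ESS, SS·ESS = SSESS, …
So term 8 is SSESSESSSSESS·ESSSSESSSSESSESSSSESS.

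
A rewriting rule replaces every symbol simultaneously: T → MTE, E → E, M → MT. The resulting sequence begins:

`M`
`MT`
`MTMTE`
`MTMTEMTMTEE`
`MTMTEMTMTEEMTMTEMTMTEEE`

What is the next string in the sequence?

MTMTEMTMTEEMTMTEMTMTEEEMTMTEMTMTEEMTMTEMTMTEEEE

Applying the rule to each of the 23 symbols of MTMTEMTMTEEMTMTEMTMTEEE gives the pieces MT MTE MT MTE E MT MTE MT MTE E E MT MTE MT MTE E MT MTE MT MTE E E E, which concatenate to the answer.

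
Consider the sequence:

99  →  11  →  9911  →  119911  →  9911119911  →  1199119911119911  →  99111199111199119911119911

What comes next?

Each term (from the third on) is the two preceding terms concatenated in order: term 3 = 99·11 = 9911.
The next term joins 1199119911119911 and 99111199111199119911119911.

119911991111991199111199111199119911119911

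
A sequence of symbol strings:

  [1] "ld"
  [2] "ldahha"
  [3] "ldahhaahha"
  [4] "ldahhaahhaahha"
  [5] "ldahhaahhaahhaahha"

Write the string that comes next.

The strings grow by a fixed suffix ahha each time.
Applying this once more to ldahhaahhaahhaahha:

ldahhaahhaahhaahhaahha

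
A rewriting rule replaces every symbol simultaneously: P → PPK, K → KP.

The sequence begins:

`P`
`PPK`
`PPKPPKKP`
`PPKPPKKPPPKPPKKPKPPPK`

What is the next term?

Applying the rule to each of the 21 symbols of PPKPPKKPPPKPPKKPKPPPK gives the pieces PPK PPK KP PPK PPK KP KP PPK PPK PPK KP PPK PPK KP KP PPK KP PPK PPK PPK KP, which concatenate to the answer.

PPKPPKKPPPKPPKKPKPPPKPPKPPKKPPPKPPKKPKPPPKKPPPKPPKPPKKP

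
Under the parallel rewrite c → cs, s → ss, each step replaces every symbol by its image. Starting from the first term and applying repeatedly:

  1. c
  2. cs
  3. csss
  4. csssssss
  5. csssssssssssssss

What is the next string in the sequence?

Applying the rule to each of the 16 symbols of csssssssssssssss gives the pieces cs ss ss ss ss ss ss ss ss ss ss ss ss ss ss ss, which concatenate to the answer.

csssssssssssssssssssssssssssssss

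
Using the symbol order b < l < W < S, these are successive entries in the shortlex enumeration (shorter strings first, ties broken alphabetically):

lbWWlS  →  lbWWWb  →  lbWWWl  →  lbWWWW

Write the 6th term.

Advancing 2 positions from lbWWWW through lbWWWW → lbWWWS reaches term 6.

lbWWSb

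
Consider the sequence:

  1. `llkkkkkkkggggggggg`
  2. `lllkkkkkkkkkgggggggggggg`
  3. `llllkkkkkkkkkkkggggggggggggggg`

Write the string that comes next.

lllllkkkkkkkkkkkkkgggggggggggggggggg

Reading off run lengths: l runs 2, 3, 4; k runs 7, 9, 11; g runs 9, 12, 15 — each is linear in n, where the shown terms are n = 3, 4, 5.
For the next term, n = 6, so the run lengths are 5, 13, 18.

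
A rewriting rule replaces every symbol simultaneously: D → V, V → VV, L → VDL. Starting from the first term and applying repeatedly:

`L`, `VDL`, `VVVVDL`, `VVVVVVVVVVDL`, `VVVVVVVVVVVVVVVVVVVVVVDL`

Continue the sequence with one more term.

φ(VVVVVVVVVVVVVVVVVVVVVVDL) expands symbol-by-symbol to VV VV VV VV VV VV VV VV VV VV VV VV VV VV VV VV VV VV VV VV VV VV V VDL; joining the 24 pieces gives the next term.

VVVVVVVVVVVVVVVVVVVVVVVVVVVVVVVVVVVVVVVVVVVVVVDL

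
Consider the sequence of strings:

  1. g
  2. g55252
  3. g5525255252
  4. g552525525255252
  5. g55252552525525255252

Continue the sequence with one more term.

g5525255252552525525255252

Every step adds 55252 to the end: s(k+1) = s(k)·55252.
One more step from g55252552525525255252 gives the answer.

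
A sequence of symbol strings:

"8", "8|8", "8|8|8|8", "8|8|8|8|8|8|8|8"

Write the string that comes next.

8|8|8|8|8|8|8|8|8|8|8|8|8|8|8|8

Each string is two copies of the previous one joined by '|'.
So the next term is two copies of 8|8|8|8|8|8|8|8 with '|' between the halves.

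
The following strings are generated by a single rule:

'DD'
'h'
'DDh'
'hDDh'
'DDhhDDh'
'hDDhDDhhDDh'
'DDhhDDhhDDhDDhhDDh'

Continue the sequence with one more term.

From term 3 onward, concatenate the second-to-last term with the last: DD·h = DDh, h·DDh = hDDh, …
The next term joins hDDhDDhhDDh and DDhhDDhhDDhDDhhDDh.

hDDhDDhhDDhDDhhDDhhDDhDDhhDDh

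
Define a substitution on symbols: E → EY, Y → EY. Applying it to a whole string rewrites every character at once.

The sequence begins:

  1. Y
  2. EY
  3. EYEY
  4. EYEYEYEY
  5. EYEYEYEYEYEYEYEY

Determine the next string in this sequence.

Applying the rule to each of the 16 symbols of EYEYEYEYEYEYEYEY gives the pieces EY EY EY EY EY EY EY EY EY EY EY EY EY EY EY EY, which concatenate to the answer.

EYEYEYEYEYEYEYEYEYEYEYEYEYEYEYEY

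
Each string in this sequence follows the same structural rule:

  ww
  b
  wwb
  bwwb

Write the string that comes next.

From term 3 onward, concatenate the second-to-last term with the last: ww·b = wwb, b·wwb = bwwb, …
So term 5 is wwb·bwwb.

wwbbwwb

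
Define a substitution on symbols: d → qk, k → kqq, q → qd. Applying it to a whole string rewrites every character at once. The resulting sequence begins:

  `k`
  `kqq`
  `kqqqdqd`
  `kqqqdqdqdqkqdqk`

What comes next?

Replace each of the 15 characters of kqqqdqdqdqkqdqk in place — kqq qd qd qd qk qd qk qd qk qd kqq qd qk qd kqq — and concatenate.

kqqqdqdqdqkqdqkqdqkqdkqqqdqkqdkqq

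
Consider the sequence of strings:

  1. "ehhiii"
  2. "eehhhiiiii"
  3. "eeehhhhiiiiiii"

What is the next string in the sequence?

Each string has the form e^{n} h^{n+1} i^{2n+1} (n = 1, 2, …).
For the next term, n = 4, so the run lengths are 4, 5, 9.

eeeehhhhhiiiiiiiii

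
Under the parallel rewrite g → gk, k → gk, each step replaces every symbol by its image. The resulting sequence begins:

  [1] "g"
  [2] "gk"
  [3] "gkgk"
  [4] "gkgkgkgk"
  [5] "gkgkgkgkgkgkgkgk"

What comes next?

gkgkgkgkgkgkgkgkgkgkgkgkgkgkgkgk

φ(gkgkgkgkgkgkgkgk) expands symbol-by-symbol to gk gk gk gk gk gk gk gk gk gk gk gk gk gk gk gk; joining the 16 pieces gives the next term.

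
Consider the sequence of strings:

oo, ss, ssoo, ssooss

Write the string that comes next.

ssoossssoo

From term 3 onward, concatenate the last term with the second-to-last: ss·oo = ssoo, ssoo·ss = ssooss, …
So term 5 is ssooss·ssoo.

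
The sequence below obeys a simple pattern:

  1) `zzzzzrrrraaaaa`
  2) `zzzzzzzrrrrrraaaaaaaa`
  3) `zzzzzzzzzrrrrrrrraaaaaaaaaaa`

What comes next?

Term n consists of 2n+1 z's, followed by 2n r's, followed by 3n-1 a's, where the shown terms are n = 2, 3, 4.
For the next term, n = 5, so the run lengths are 11, 10, 14.

zzzzzzzzzzzrrrrrrrrrraaaaaaaaaaaaaa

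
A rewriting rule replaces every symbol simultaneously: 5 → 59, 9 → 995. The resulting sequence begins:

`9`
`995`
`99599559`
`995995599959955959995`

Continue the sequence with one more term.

9959955999599559599959959955999599559599955999599599559

Applying the rule to each of the 21 symbols of 995995599959955959995 gives the pieces 995 995 59 995 995 59 59 995 995 995 59 995 995 59 59 995 59 995 995 995 59, which concatenate to the answer.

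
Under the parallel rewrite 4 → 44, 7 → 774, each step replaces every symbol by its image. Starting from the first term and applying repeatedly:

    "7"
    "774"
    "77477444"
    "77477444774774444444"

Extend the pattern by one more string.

Replace each of the 20 characters of 77477444774774444444 in place — 774 774 44 774 774 44 44 44 774 774 44 774 774 44 44 44 44 44 44 44 — and concatenate.

774774447747744444447747744477477444444444444444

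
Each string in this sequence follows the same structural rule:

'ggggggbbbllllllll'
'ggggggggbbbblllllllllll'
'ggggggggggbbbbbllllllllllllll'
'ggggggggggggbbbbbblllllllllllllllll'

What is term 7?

ggggggggggggggggggbbbbbbbbbllllllllllllllllllllllllll

The n-th term is 2n g's then n b's then 3n-1 l's, where the shown terms are n = 3, 4, 5, 6.
Setting n = 9 gives 18, 9, 26 characters in each block.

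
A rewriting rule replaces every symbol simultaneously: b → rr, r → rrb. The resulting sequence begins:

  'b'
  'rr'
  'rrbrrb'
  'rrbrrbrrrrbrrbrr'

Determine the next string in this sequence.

Replace each of the 16 characters of rrbrrbrrrrbrrbrr in place — rrb rrb rr rrb rrb rr rrb rrb rrb rrb rr rrb rrb rr rrb rrb — and concatenate.

rrbrrbrrrrbrrbrrrrbrrbrrbrrbrrrrbrrbrrrrbrrb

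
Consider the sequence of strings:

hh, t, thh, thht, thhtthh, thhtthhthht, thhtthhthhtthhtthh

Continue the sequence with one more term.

This is a Fibonacci-style word recurrence s(k) = s(k−1)·s(k−2): e.g. t·hh = thh.
The next term joins thhtthhthhtthhtthh and thhtthhthht.

thhtthhthhtthhtthhthhtthhthht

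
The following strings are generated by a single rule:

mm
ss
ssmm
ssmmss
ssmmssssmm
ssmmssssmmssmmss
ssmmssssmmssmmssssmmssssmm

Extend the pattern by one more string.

ssmmssssmmssmmssssmmssssmmssmmssssmmssmmss

Each term (from the third on) is the previous term followed by the one before it: term 3 = ss·mm = ssmm.
Continuing: ssmmssssmmssmmssssmmssssmm · ssmmssssmmssmmss gives term 8.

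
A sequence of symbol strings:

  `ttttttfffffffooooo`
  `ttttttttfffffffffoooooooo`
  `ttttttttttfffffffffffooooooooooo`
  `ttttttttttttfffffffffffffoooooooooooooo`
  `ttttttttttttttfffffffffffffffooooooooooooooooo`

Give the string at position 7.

ttttttttttttttttttfffffffffffffffffffooooooooooooooooooooooo

Each string has the form t^{2n+2} f^{2n+3} o^{3n-1}, where the shown terms are n = 2, 3, 4, 5, 6.
For term 7, n = 8, so the run lengths are 18, 19, 23.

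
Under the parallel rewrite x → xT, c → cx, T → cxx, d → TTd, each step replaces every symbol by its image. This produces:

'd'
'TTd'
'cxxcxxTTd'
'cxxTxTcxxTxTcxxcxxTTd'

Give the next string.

Rewriting the 21 symbols of cxxTxTcxxTxTcxxcxxTTd one by one yields cx xT xT cxx xT cxx cx xT xT cxx xT cxx cx xT xT cx xT xT cxx cxx TTd; concatenated:

cxxTxTcxxxTcxxcxxTxTcxxxTcxxcxxTxTcxxTxTcxxcxxTTd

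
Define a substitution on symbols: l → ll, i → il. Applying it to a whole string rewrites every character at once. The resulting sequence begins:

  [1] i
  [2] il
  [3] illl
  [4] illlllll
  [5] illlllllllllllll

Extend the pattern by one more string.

illlllllllllllllllllllllllllllll

Applying the rule to each of the 16 symbols of illlllllllllllll gives the pieces il ll ll ll ll ll ll ll ll ll ll ll ll ll ll ll, which concatenate to the answer.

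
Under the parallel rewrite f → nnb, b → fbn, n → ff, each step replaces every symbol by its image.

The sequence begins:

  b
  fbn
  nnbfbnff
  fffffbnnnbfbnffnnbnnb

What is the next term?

Applying the rule to each of the 21 symbols of fffffbnnnbfbnffnnbnnb gives the pieces nnb nnb nnb nnb nnb fbn ff ff ff fbn nnb fbn ff nnb nnb ff ff fbn ff ff fbn, which concatenate to the answer.

nnbnnbnnbnnbnnbfbnfffffffbnnnbfbnffnnbnnbfffffbnfffffbn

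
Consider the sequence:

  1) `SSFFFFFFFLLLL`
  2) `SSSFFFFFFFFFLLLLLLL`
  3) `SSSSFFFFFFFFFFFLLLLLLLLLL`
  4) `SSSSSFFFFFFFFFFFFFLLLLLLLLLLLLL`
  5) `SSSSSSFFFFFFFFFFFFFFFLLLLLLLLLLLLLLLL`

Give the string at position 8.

The n-th term is n S's then 2n+3 F's then 3n-2 L's, where the shown terms are n = 2, 3, 4, 5, 6.
At n = 9 the blocks have lengths 9, 21, 25.

SSSSSSSSSFFFFFFFFFFFFFFFFFFFFFLLLLLLLLLLLLLLLLLLLLLLLLL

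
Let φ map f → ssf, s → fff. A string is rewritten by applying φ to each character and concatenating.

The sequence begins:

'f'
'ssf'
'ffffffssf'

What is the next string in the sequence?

Expanding ffffffssf: f→ssf, f→ssf, f→ssf, f→ssf, f→ssf, f→ssf, s→fff, s→fff, f→ssf. Concatenated: ssf ssf ssf ssf ssf ssf fff fff ssf.

ssfssfssfssfssfssfffffffssf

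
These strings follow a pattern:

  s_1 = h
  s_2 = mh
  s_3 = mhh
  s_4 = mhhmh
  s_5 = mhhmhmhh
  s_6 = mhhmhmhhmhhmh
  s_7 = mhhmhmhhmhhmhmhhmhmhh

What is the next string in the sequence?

This is a Fibonacci-style word recurrence s(k) = s(k−1)·s(k−2): e.g. mh·h = mhh.
The next term joins mhhmhmhhmhhmhmhhmhmhh and mhhmhmhhmhhmh.

mhhmhmhhmhhmhmhhmhmhhmhhmhmhhmhhmh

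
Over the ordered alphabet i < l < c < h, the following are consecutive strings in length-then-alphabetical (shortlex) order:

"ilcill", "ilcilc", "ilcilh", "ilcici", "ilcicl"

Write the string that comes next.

ilcicc

The successor of ilcicl increments the rightmost position that isn't already h and resets every position after it to i.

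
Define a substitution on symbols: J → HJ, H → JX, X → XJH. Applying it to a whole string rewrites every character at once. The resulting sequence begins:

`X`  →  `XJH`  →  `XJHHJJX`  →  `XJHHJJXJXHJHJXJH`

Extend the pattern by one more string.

Replace each of the 16 characters of XJHHJJXJXHJHJXJH in place — XJH HJ JX JX HJ HJ XJH HJ XJH JX HJ JX HJ XJH HJ JX — and concatenate.

XJHHJJXJXHJHJXJHHJXJHJXHJJXHJXJHHJJX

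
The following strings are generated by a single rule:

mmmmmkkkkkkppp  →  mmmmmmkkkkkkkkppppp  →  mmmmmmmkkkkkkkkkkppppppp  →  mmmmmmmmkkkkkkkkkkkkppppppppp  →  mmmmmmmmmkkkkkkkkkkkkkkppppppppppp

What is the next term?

mmmmmmmmmmkkkkkkkkkkkkkkkkppppppppppppp

Reading off run lengths: m runs 5, 6, 7, 8, 9; k runs 6, 8, 10, 12, 14; p runs 3, 5, 7, 9, 11 — each is linear in n, where the shown terms are n = 2, 3, 4, 5, 6.
At n = 7 the blocks have lengths 10, 16, 13.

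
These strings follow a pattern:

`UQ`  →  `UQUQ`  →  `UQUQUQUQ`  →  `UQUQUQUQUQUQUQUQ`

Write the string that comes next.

UQUQUQUQUQUQUQUQUQUQUQUQUQUQUQUQ

Each string is two copies of the previous one concatenated.
So the next term is two copies of UQUQUQUQUQUQUQUQ.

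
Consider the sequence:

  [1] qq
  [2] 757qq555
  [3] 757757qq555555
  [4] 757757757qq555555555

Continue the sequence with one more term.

757757757757qq555555555555

s(k+1) = 757·s(k)·555, so each term gains 757 as a prefix and 555 as a suffix.
So the next term is 757·757757757qq555555555·555.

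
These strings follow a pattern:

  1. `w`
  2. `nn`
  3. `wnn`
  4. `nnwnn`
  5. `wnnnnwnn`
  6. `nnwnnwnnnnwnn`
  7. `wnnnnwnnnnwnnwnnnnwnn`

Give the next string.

This is a Fibonacci-style word recurrence s(k) = s(k−2)·s(k−1): e.g. w·nn = wnn.
Continuing: nnwnnwnnnnwnn · wnnnnwnnnnwnnwnnnnwnn gives term 8.

nnwnnwnnnnwnnwnnnnwnnnnwnnwnnnnwnn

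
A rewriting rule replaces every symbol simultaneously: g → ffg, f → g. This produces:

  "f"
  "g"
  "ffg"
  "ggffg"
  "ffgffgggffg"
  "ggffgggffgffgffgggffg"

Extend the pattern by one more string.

ffgffgggffgffgffgggffgggffgggffgffgffgggffg

Replace each of the 21 characters of ggffgggffgffgffgggffg in place — ffg ffg g g ffg ffg ffg g g ffg g g ffg g g ffg ffg ffg g g ffg — and concatenate.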